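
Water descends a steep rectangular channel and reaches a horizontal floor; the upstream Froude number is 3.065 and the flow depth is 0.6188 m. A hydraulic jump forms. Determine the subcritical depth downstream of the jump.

y₂ = 2.391 m

Fr₁ = 3.065 (given).
Conjugate-depth relation: y₂/y₁ = ½[√(1 + 8Fr₁²) − 1] = ½[√76.154 − 1] = 3.863.
y₂ = 3.863 × 0.6188 = 2.391 m.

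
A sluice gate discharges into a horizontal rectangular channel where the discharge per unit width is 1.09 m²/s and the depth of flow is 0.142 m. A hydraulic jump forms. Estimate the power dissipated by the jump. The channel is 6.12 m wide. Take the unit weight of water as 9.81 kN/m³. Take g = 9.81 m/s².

P = 122 kW

V₁ = q/y₁ = 1.09/0.142 = 7.68 m/s. Fr₁ = V₁/√(g·y₁) = 7.68/√(9.81×0.142) = 6.50.
Conjugate-depth relation: y₂/y₁ = ½[√(1 + 8Fr₁²) − 1] = ½[√339.4 − 1] = 8.71.
y₂ = 8.71 × 0.142 = 1.24 m.
V₂ = q/y₂ = 1.09/1.24 = 0.881 m/s. E₁ = y₁ + V₁²/2g = 3.15 m; E₂ = y₂ + V₂²/2g = 1.28 m. ΔE = E₁ − E₂ = 1.87 m.
Q = q·b = 1.09 × 6.12 = 6.67 m³/s. P = γ·Q·ΔE = 9.81 × 6.67 × 1.87 = 122 kW.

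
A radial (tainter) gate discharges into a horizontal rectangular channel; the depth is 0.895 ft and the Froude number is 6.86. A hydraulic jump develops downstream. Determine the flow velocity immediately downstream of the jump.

V₂ = 4.00 ft/s

Fr₁ = 6.86 (given).
Conjugate-depth relation: y₂/y₁ = ½[√(1 + 8Fr₁²) − 1] = ½[√377.5 − 1] = 9.21.
y₂ = 9.21 × 0.895 = 8.25 ft.
V₁ = Fr₁·√(g·y₁) = 6.86×√(32.2×0.895) = 36.8 ft/s; q = V₁·y₁ = 33.0 ft²/s.
V₂ = q/y₂ = 33.0/8.25 = 4.00 ft/s.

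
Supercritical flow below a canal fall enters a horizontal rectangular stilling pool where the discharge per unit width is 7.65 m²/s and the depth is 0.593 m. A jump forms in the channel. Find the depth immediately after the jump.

y₂ = 4.20 m

V₁ = q/y₁ = 7.65/0.593 = 12.9 m/s. Fr₁ = V₁/√(g·y₁) = 12.9/√(9.81×0.593) = 5.35.
Conjugate-depth relation: y₂/y₁ = ½[√(1 + 8Fr₁²) − 1] = ½[√229.9 − 1] = 7.08.
y₂ = 7.08 × 0.593 = 4.20 m.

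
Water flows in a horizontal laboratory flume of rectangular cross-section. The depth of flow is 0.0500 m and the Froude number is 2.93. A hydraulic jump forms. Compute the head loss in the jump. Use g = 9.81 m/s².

ΔE = 0.0650 m

Fr₁ = 2.93 (given).
From the momentum equation for a rectangular channel, y₂/y₁ = ½[√(1 + 8Fr₁²) − 1] = ½[√69.68 − 1] = 3.67.
y₂ = 3.67 × 0.0500 = 0.184 m.
Head loss: ΔE = (y₂ − y₁)³/(4y₁y₂) = (0.184 − 0.0500)³/(4×0.0500×0.184) = 0.00239/0.0367 = 0.0650 m.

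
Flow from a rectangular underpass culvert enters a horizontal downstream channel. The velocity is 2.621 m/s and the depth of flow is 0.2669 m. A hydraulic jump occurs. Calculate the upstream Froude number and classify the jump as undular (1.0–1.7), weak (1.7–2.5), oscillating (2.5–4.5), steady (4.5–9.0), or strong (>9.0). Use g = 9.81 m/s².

Fr₁ = V₁/√(g·y₁) = 2.621/√(9.81×0.2669) = 1.620.
Fr₁ = 1.620 lies in the undular range.

Fr₁ = 1.620; undular jump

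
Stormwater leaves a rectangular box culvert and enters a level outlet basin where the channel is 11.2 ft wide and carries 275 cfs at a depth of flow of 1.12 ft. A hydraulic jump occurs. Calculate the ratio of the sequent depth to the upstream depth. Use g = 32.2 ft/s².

y₂/y₁ = 4.69

q = Q/b = 275/11.2 = 24.6 ft²/s; V₁ = q/y₁ = 21.9 ft/s. Fr₁ = V₁/√(g·y₁) = 3.65.
By Bélanger, y₂/y₁ = ½[√(1 + 8Fr₁²) − 1] = ½[√107.6 − 1] = 4.69.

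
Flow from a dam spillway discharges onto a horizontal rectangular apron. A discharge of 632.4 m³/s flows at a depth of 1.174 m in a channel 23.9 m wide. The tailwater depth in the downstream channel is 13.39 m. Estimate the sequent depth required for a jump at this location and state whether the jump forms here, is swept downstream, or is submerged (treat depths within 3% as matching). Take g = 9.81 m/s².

q = Q/b = 632.4/23.9 = 26.46 m²/s; V₁ = q/y₁ = 22.54 m/s. Fr₁ = V₁/√(g·y₁) = 6.641.
From the momentum equation for a rectangular channel, y₂/y₁ = ½[√(1 + 8Fr₁²) − 1] = ½[√353.86 − 1] = 8.906.
y₂ = 8.906 × 1.174 = 10.46 m.
Tailwater y_tw = 13.39 m: y_tw > y₂, so the jump is submerged.

y₂ = 10.46 m; the jump is submerged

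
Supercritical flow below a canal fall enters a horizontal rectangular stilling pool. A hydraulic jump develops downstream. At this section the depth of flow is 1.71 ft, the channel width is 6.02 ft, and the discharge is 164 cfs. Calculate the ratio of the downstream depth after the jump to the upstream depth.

q = Q/b = 164/6.02 = 27.2 ft²/s; V₁ = q/y₁ = 15.9 ft/s. Fr₁ = V₁/√(g·y₁) = 2.15.
Sequent-depth ratio: y₂/y₁ = ½[√(1 + 8Fr₁²) − 1] = ½[√37.88 − 1] = 2.58.

y₂/y₁ = 2.58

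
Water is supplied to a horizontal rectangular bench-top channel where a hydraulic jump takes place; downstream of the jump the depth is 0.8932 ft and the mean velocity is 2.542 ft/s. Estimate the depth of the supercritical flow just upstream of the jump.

Fr₂ = V₂/√(g·y₂) = 2.542/√(32.2×0.8932) = 0.4740.
Applying the sequent-depth relation in reverse, y₁/y₂ = ½[√(1 + 8Fr₂²) − 1] = ½[√2.7974 − 1] = 0.3363.
y₁ = 0.3363 × 0.8932 = 0.3004 ft.

y₁ = 0.3004 ft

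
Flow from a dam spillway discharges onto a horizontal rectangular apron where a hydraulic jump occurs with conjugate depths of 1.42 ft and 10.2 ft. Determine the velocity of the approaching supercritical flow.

V₁ = 36.7 ft/s

For a rectangular channel the momentum equation gives q² = ½·g·y₁·y₂·(y₁ + y₂) = ½×32.2×1.42×10.2×11.6 = 2710.
q = √2710 = 52.1 ft²/s.
V₁ = q/y₁ = 52.1/1.42 = 36.7 ft/s.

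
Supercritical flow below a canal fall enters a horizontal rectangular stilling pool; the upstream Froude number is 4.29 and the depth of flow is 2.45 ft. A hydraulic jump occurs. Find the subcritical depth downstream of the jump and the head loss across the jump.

y₂ = 13.7 ft; ΔE = 10.6 ft

Fr₁ = 4.29 (given).
By Bélanger, y₂/y₁ = ½[√(1 + 8Fr₁²) − 1] = ½[√148.2 − 1] = 5.59.
y₂ = 5.59 × 2.45 = 13.7 ft.
V₁ = Fr₁·√(g·y₁) = 4.29×√(32.2×2.45) = 38.1 ft/s; q = V₁·y₁ = 93.4 ft²/s. V₂ = q/y₂ = 93.4/13.7 = 6.82 ft/s. E₁ = y₁ + V₁²/2g = 25.0 ft; E₂ = y₂ + V₂²/2g = 14.4 ft. ΔE = E₁ − E₂ = 10.6 ft.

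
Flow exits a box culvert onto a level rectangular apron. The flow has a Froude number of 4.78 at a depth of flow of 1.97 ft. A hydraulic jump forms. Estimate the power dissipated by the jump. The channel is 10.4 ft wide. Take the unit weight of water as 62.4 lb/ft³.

Fr₁ = 4.78 (given).
Conjugate-depth relation: y₂/y₁ = ½[√(1 + 8Fr₁²) − 1] = ½[√183.8 − 1] = 6.28.
y₂ = 6.28 × 1.97 = 12.4 ft.
Head loss: ΔE = (y₂ − y₁)³/(4y₁y₂) = (12.4 − 1.97)³/(4×1.97×12.4) = 1124/97.5 = 11.5 ft.
V₁ = Fr₁·√(g·y₁) = 4.78×√(32.2×1.97) = 38.1 ft/s; q = V₁·y₁ = 75.0 ft²/s. Q = q·b = 75.0 × 10.4 = 780 cfs. P = γ·Q·ΔE/550 = 62.4 × 780 × 11.5 / 550 = 1021 hp.

P = 1021 hp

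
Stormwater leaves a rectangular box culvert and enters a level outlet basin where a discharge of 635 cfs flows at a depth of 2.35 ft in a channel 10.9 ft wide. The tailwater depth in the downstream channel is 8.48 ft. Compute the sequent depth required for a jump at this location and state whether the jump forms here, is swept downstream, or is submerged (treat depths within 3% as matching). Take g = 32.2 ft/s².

q = Q/b = 635/10.9 = 58.3 ft²/s; V₁ = q/y₁ = 24.8 ft/s. Fr₁ = V₁/√(g·y₁) = 2.85.
Conjugate-depth relation: y₂/y₁ = ½[√(1 + 8Fr₁²) − 1] = ½[√65.97 − 1] = 3.56.
y₂ = 3.56 × 2.35 = 8.37 ft.
Tailwater y_tw = 8.48 ft: y_tw ≈ y₂, so the jump forms here.

y₂ = 8.37 ft; the jump forms here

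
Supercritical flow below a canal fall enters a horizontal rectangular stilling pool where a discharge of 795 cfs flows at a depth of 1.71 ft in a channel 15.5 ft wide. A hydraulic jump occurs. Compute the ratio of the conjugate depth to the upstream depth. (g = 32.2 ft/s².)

q = Q/b = 795/15.5 = 51.3 ft²/s; V₁ = q/y₁ = 30.0 ft/s. Fr₁ = V₁/√(g·y₁) = 4.04.
Conjugate-depth relation: y₂/y₁ = ½[√(1 + 8Fr₁²) − 1] = ½[√131.7 − 1] = 5.24.

y₂/y₁ = 5.24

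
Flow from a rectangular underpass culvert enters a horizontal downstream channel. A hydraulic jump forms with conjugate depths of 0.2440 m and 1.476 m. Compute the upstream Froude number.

Fr₁ = 4.617

For a rectangular channel the momentum equation gives q² = ½·g·y₁·y₂·(y₁ + y₂) = ½×9.81×0.2440×1.476×1.720 = 3.038.
q = √3.038 = 1.743 m²/s.
V₁ = q/y₁ = 7.144 m/s; Fr₁ = V₁/√(g·y₁) = 4.617.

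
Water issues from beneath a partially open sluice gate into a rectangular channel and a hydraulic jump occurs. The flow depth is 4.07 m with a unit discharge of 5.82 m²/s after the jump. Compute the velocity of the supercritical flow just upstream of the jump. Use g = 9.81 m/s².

V₂ = q/y₂ = 5.82/4.07 = 1.43 m/s; Fr₂ = V₂/√(g·y₂) = 0.226.
Since the conjugate-depth ratio holds either way, y₁/y₂ = ½[√(1 + 8Fr₂²) − 1] = ½[√1.410 − 1] = 0.0937.
y₁ = 0.0937 × 4.07 = 0.381 m.
V₁ = q/y₁ = 5.82/0.381 = 15.3 m/s.

V₁ = 15.3 m/s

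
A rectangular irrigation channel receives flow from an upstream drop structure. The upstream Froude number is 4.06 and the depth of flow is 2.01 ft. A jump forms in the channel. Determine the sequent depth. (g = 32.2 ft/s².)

y₂ = 10.6 ft

Fr₁ = 4.06 (given).
From the momentum equation for a rectangular channel, y₂/y₁ = ½[√(1 + 8Fr₁²) − 1] = ½[√132.9 − 1] = 5.26.
y₂ = 5.26 × 2.01 = 10.6 ft.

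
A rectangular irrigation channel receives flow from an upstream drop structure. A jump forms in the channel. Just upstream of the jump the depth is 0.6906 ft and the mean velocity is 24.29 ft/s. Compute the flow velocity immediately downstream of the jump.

V₂ = 3.571 ft/s

Fr₁ = V₁/√(g·y₁) = 24.29/√(32.2×0.6906) = 5.151.
By Bélanger, y₂/y₁ = ½[√(1 + 8Fr₁²) − 1] = ½[√213.26 − 1] = 6.802.
y₂ = 6.802 × 0.6906 = 4.697 ft.
q = V₁·y₁ = 24.29 × 0.6906 = 16.77 ft²/s.
V₂ = q/y₂ = 16.77/4.697 = 3.571 ft/s.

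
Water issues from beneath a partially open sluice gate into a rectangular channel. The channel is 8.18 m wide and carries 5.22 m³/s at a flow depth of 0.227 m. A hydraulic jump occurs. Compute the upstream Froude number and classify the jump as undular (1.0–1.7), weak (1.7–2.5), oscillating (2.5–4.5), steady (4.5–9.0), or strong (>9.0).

Fr₁ = 1.88; weak jump

q = Q/b = 5.22/8.18 = 0.638 m²/s; V₁ = q/y₁ = 2.81 m/s. Fr₁ = V₁/√(g·y₁) = 1.88.
Fr₁ = 1.88 lies in the weak range.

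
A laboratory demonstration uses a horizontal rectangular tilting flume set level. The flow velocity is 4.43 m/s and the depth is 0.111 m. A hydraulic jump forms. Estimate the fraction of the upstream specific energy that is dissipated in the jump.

ΔE/E₁ = 0.419 (41.9%)

Fr₁ = V₁/√(g·y₁) = 4.43/√(9.81×0.111) = 4.25.
Conjugate-depth relation: y₂/y₁ = ½[√(1 + 8Fr₁²) − 1] = ½[√145.2 − 1] = 5.52.
y₂ = 5.52 × 0.111 = 0.613 m.
E₁ = y₁ + V₁²/2g = 1.11 m. ΔE = (y₂ − y₁)³/(4y₁y₂) = 0.465 m. ΔE/E₁ = 0.465/1.11 = 0.419.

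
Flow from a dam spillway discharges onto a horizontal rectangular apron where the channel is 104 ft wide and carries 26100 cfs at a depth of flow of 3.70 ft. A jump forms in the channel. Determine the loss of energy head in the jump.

ΔE = 43.4 ft

q = Q/b = 26100/104 = 251 ft²/s; V₁ = q/y₁ = 67.8 ft/s. Fr₁ = V₁/√(g·y₁) = 6.21.
Conjugate-depth relation: y₂/y₁ = ½[√(1 + 8Fr₁²) − 1] = ½[√309.9 − 1] = 8.30.
y₂ = 8.30 × 3.70 = 30.7 ft.
Head loss: ΔE = (y₂ − y₁)³/(4y₁y₂) = (30.7 − 3.70)³/(4×3.70×30.7) = 19723/455 = 43.4 ft.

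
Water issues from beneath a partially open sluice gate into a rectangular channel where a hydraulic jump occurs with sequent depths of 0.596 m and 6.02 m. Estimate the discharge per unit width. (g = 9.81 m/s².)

For a rectangular channel the momentum equation gives q² = ½·g·y₁·y₂·(y₁ + y₂) = ½×9.81×0.596×6.02×6.62 = 116.
q = √116 = 10.8 m²/s.

q = 10.8 m²/s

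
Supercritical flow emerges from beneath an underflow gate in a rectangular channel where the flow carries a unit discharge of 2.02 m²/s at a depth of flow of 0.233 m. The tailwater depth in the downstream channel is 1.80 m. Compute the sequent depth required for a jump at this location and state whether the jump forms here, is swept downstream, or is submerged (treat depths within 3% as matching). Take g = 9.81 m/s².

V₁ = q/y₁ = 2.02/0.233 = 8.67 m/s. Fr₁ = V₁/√(g·y₁) = 8.67/√(9.81×0.233) = 5.73.
Bélanger equation: y₂/y₁ = ½[√(1 + 8Fr₁²) − 1] = ½[√264.1 − 1] = 7.62.
y₂ = 7.62 × 0.233 = 1.78 m.
Tailwater y_tw = 1.80 m: y_tw ≈ y₂, so the jump forms here.

y₂ = 1.78 m; the jump forms here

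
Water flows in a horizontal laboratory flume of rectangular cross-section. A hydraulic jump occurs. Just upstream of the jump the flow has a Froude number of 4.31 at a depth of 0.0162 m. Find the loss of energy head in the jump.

Fr₁ = 4.31 (given).
Sequent-depth ratio: y₂/y₁ = ½[√(1 + 8Fr₁²) − 1] = ½[√149.6 − 1] = 5.62.
y₂ = 5.62 × 0.0162 = 0.0910 m.
Head loss: ΔE = (y₂ − y₁)³/(4y₁y₂) = (0.0910 − 0.0162)³/(4×0.0162×0.0910) = 0.000418/0.00590 = 0.0709 m.

ΔE = 0.0709 m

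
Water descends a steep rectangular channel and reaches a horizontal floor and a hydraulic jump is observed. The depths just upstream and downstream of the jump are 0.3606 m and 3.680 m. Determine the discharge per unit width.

For a rectangular channel the momentum equation gives q² = ½·g·y₁·y₂·(y₁ + y₂) = ½×9.81×0.3606×3.680×4.041 = 26.30.
q = √26.30 = 5.128 m²/s.

q = 5.128 m²/s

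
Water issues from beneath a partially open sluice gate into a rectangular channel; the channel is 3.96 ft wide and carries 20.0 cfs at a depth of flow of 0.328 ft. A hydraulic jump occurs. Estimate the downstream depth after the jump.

q = Q/b = 20.0/3.96 = 5.05 ft²/s; V₁ = q/y₁ = 15.4 ft/s. Fr₁ = V₁/√(g·y₁) = 4.74.
By Bélanger, y₂/y₁ = ½[√(1 + 8Fr₁²) − 1] = ½[√180.6 − 1] = 6.22.
y₂ = 6.22 × 0.328 = 2.04 ft.

y₂ = 2.04 ft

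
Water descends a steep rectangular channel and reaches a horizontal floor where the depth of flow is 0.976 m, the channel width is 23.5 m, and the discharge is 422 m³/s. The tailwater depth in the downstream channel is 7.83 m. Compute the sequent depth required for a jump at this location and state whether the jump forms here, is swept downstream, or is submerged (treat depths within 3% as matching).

q = Q/b = 422/23.5 = 18.0 m²/s; V₁ = q/y₁ = 18.4 m/s. Fr₁ = V₁/√(g·y₁) = 5.95.
Bélanger equation: y₂/y₁ = ½[√(1 + 8Fr₁²) − 1] = ½[√283.9 − 1] = 7.92.
y₂ = 7.92 × 0.976 = 7.73 m.
Tailwater y_tw = 7.83 m: y_tw ≈ y₂, so the jump forms here.

y₂ = 7.73 m; the jump forms here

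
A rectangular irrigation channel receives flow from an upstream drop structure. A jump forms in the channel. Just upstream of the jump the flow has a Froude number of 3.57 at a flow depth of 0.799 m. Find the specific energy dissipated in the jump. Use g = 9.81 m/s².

ΔE = 1.99 m

Fr₁ = 3.57 (given).
By Bélanger, y₂/y₁ = ½[√(1 + 8Fr₁²) − 1] = ½[√103.0 − 1] = 4.57.
y₂ = 4.57 × 0.799 = 3.65 m.
V₁ = Fr₁·√(g·y₁) = 3.57×√(9.81×0.799) = 9.99 m/s; q = V₁·y₁ = 7.99 m²/s. V₂ = q/y₂ = 7.99/3.65 = 2.19 m/s. E₁ = y₁ + V₁²/2g = 5.89 m; E₂ = y₂ + V₂²/2g = 3.90 m. ΔE = E₁ − E₂ = 1.99 m.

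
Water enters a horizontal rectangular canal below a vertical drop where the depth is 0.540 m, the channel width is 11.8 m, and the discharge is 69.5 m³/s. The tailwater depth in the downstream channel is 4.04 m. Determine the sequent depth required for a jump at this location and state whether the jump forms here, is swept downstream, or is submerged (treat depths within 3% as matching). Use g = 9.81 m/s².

y₂ = 3.36 m; the jump is submerged

q = Q/b = 69.5/11.8 = 5.89 m²/s; V₁ = q/y₁ = 10.9 m/s. Fr₁ = V₁/√(g·y₁) = 4.74.
Conjugate-depth relation: y₂/y₁ = ½[√(1 + 8Fr₁²) − 1] = ½[√180.7 − 1] = 6.22.
y₂ = 6.22 × 0.540 = 3.36 m.
Tailwater y_tw = 4.04 m: y_tw > y₂, so the jump is submerged.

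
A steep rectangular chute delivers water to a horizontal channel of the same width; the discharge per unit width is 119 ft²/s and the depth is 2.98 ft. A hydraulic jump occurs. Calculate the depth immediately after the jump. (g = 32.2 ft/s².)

V₁ = q/y₁ = 119/2.98 = 39.9 ft/s. Fr₁ = V₁/√(g·y₁) = 39.9/√(32.2×2.98) = 4.08.
From the momentum equation for a rectangular channel, y₂/y₁ = ½[√(1 + 8Fr₁²) − 1] = ½[√133.9 − 1] = 5.29.
y₂ = 5.29 × 2.98 = 15.8 ft.

y₂ = 15.8 ft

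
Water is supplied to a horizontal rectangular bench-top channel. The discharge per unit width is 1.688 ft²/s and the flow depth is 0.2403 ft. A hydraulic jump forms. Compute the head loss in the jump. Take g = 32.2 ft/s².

V₁ = q/y₁ = 1.688/0.2403 = 7.025 ft/s. Fr₁ = V₁/√(g·y₁) = 7.025/√(32.2×0.2403) = 2.525.
From the momentum equation for a rectangular channel, y₂/y₁ = ½[√(1 + 8Fr₁²) − 1] = ½[√52.017 − 1] = 3.106.
y₂ = 3.106 × 0.2403 = 0.7464 ft.
Head loss: ΔE = (y₂ − y₁)³/(4y₁y₂) = (0.7464 − 0.2403)³/(4×0.2403×0.7464) = 0.1296/0.7174 = 0.1807 ft.

ΔE = 0.1807 ft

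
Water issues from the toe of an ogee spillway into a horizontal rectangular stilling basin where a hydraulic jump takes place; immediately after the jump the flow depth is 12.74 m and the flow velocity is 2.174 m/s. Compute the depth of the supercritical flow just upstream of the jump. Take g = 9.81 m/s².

y₁ = 0.9000 m

Fr₂ = V₂/√(g·y₂) = 2.174/√(9.81×12.74) = 0.1945.
Since the conjugate-depth ratio holds either way, y₁/y₂ = ½[√(1 + 8Fr₂²) − 1] = ½[√1.3025 − 1] = 0.07064.
y₁ = 0.07064 × 12.74 = 0.9000 m.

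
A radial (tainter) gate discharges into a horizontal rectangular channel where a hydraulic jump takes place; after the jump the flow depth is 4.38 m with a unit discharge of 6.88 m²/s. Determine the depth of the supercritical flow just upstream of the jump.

V₂ = q/y₂ = 6.88/4.38 = 1.57 m/s; Fr₂ = V₂/√(g·y₂) = 0.240.
Applying the sequent-depth relation in reverse, y₁/y₂ = ½[√(1 + 8Fr₂²) − 1] = ½[√1.459 − 1] = 0.104.
y₁ = 0.104 × 4.38 = 0.456 m.

y₁ = 0.456 m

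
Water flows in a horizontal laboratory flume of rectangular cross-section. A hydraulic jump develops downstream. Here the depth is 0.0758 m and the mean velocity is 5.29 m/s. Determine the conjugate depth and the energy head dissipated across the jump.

y₂ = 0.621 m; ΔE = 0.860 m

Fr₁ = V₁/√(g·y₁) = 5.29/√(9.81×0.0758) = 6.13.
Bélanger equation: y₂/y₁ = ½[√(1 + 8Fr₁²) − 1] = ½[√302.1 − 1] = 8.19.
y₂ = 8.19 × 0.0758 = 0.621 m.
q = V₁·y₁ = 5.29 × 0.0758 = 0.401 m²/s. V₂ = q/y₂ = 0.401/0.621 = 0.646 m/s. E₁ = y₁ + V₁²/2g = 1.50 m; E₂ = y₂ + V₂²/2g = 0.642 m. ΔE = E₁ − E₂ = 0.860 m.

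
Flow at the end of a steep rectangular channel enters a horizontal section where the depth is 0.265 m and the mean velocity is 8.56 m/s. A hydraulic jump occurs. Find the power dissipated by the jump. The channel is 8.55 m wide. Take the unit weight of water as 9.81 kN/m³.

P = 392 kW

Fr₁ = V₁/√(g·y₁) = 8.56/√(9.81×0.265) = 5.31.
Sequent-depth ratio: y₂/y₁ = ½[√(1 + 8Fr₁²) − 1] = ½[√226.5 − 1] = 7.02.
y₂ = 7.02 × 0.265 = 1.86 m.
Head loss: ΔE = (y₂ − y₁)³/(4y₁y₂) = (1.86 − 0.265)³/(4×0.265×1.86) = 4.07/1.97 = 2.06 m.
q = V₁·y₁ = 8.56 × 0.265 = 2.27 m²/s. Q = q·b = 2.27 × 8.55 = 19.4 m³/s. P = γ·Q·ΔE = 9.81 × 19.4 × 2.06 = 392 kW.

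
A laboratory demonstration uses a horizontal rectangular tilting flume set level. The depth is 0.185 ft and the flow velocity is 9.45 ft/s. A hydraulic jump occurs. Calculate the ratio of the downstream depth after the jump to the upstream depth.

y₂/y₁ = 5.00

Fr₁ = V₁/√(g·y₁) = 9.45/√(32.2×0.185) = 3.87.
Sequent-depth ratio: y₂/y₁ = ½[√(1 + 8Fr₁²) − 1] = ½[√120.9 − 1] = 5.00.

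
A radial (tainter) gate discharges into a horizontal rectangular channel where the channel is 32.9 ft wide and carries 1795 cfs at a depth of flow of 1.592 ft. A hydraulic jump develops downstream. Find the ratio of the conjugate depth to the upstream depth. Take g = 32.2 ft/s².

q = Q/b = 1795/32.9 = 54.56 ft²/s; V₁ = q/y₁ = 34.27 ft/s. Fr₁ = V₁/√(g·y₁) = 4.787.
By Bélanger, y₂/y₁ = ½[√(1 + 8Fr₁²) − 1] = ½[√184.29 − 1] = 6.288.

y₂/y₁ = 6.288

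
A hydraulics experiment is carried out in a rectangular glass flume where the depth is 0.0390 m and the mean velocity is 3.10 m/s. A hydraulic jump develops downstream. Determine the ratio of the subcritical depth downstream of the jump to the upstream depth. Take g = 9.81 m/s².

y₂/y₁ = 6.61

Fr₁ = V₁/√(g·y₁) = 3.10/√(9.81×0.0390) = 5.01.
By Bélanger, y₂/y₁ = ½[√(1 + 8Fr₁²) − 1] = ½[√201.9 − 1] = 6.61.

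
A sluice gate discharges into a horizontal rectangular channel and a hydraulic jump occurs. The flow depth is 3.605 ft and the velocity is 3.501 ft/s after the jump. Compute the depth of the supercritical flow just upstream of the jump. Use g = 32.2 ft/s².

y₁ = 0.6457 ft

Fr₂ = V₂/√(g·y₂) = 3.501/√(32.2×3.605) = 0.3249.
Applying the sequent-depth relation in reverse, y₁/y₂ = ½[√(1 + 8Fr₂²) − 1] = ½[√1.8447 − 1] = 0.1791.
y₁ = 0.1791 × 3.605 = 0.6457 ft.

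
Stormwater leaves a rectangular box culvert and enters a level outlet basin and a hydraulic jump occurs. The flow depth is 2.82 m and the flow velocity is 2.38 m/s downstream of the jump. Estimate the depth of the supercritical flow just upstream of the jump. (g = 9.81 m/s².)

y₁ = 0.880 m

Fr₂ = V₂/√(g·y₂) = 2.38/√(9.81×2.82) = 0.452.
The Bélanger relation is symmetric: y₁/y₂ = ½[√(1 + 8Fr₂²) − 1] = ½[√2.638 − 1] = 0.312.
y₁ = 0.312 × 2.82 = 0.880 m.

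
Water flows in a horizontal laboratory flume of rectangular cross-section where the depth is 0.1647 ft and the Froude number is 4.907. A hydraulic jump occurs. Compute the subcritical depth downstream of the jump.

Fr₁ = 4.907 (given).
Sequent-depth ratio: y₂/y₁ = ½[√(1 + 8Fr₁²) − 1] = ½[√193.63 − 1] = 6.458.
y₂ = 6.458 × 0.1647 = 1.064 ft.

y₂ = 1.064 ft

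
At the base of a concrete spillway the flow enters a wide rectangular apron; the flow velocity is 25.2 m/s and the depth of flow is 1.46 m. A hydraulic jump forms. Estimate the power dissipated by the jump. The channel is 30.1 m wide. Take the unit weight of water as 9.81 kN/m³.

P = 221442 kW

Fr₁ = V₁/√(g·y₁) = 25.2/√(9.81×1.46) = 6.66.
Conjugate-depth relation: y₂/y₁ = ½[√(1 + 8Fr₁²) − 1] = ½[√355.7 − 1] = 8.93.
y₂ = 8.93 × 1.46 = 13.0 m.
q = V₁·y₁ = 25.2 × 1.46 = 36.8 m²/s. V₂ = q/y₂ = 36.8/13.0 = 2.82 m/s. E₁ = y₁ + V₁²/2g = 33.8 m; E₂ = y₂ + V₂²/2g = 13.4 m. ΔE = E₁ − E₂ = 20.4 m.
Q = q·b = 36.8 × 30.1 = 1107 m³/s. P = γ·Q·ΔE = 9.81 × 1107 × 20.4 = 221442 kW.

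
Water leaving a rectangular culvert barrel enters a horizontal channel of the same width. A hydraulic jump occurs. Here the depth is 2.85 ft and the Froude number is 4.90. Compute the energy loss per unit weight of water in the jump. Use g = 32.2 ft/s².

ΔE = 17.9 ft

Fr₁ = 4.90 (given).
By Bélanger, y₂/y₁ = ½[√(1 + 8Fr₁²) − 1] = ½[√193.1 − 1] = 6.45.
y₂ = 6.45 × 2.85 = 18.4 ft.
Head loss: ΔE = (y₂ − y₁)³/(4y₁y₂) = (18.4 − 2.85)³/(4×2.85×18.4) = 3743/209 = 17.9 ft.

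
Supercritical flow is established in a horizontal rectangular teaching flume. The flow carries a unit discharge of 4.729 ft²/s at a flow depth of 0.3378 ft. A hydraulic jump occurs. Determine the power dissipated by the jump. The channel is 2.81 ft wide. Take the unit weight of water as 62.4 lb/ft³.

V₁ = q/y₁ = 4.729/0.3378 = 14.00 ft/s. Fr₁ = V₁/√(g·y₁) = 14.00/√(32.2×0.3378) = 4.245.
From the momentum equation for a rectangular channel, y₂/y₁ = ½[√(1 + 8Fr₁²) − 1] = ½[√145.14 − 1] = 5.524.
y₂ = 5.524 × 0.3378 = 1.866 ft.
V₂ = q/y₂ = 4.729/1.866 = 2.534 ft/s. E₁ = y₁ + V₁²/2g = 3.381 ft; E₂ = y₂ + V₂²/2g = 1.966 ft. ΔE = E₁ − E₂ = 1.415 ft.
Q = q·b = 4.729 × 2.81 = 13.29 cfs. P = γ·Q·ΔE/550 = 62.4 × 13.29 × 1.415 / 550 = 2.134 hp.

P = 2.134 hp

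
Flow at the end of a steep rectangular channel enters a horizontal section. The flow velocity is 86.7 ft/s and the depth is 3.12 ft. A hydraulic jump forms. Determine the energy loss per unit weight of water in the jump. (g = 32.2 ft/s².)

Fr₁ = V₁/√(g·y₁) = 86.7/√(32.2×3.12) = 8.65.
By Bélanger, y₂/y₁ = ½[√(1 + 8Fr₁²) − 1] = ½[√599.6 − 1] = 11.7.
y₂ = 11.7 × 3.12 = 36.6 ft.
q = V₁·y₁ = 86.7 × 3.12 = 271 ft²/s. V₂ = q/y₂ = 271/36.6 = 7.38 ft/s. E₁ = y₁ + V₁²/2g = 120 ft; E₂ = y₂ + V₂²/2g = 37.5 ft. ΔE = E₁ − E₂ = 82.4 ft.

ΔE = 82.4 ft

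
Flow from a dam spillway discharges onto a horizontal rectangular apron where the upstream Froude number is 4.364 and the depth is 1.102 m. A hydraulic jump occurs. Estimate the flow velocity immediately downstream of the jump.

V₂ = 2.521 m/s

Fr₁ = 4.364 (given).
Conjugate-depth relation: y₂/y₁ = ½[√(1 + 8Fr₁²) − 1] = ½[√153.36 − 1] = 5.692.
y₂ = 5.692 × 1.102 = 6.272 m.
V₁ = Fr₁·√(g·y₁) = 4.364×√(9.81×1.102) = 14.35 m/s; q = V₁·y₁ = 15.81 m²/s.
V₂ = q/y₂ = 15.81/6.272 = 2.521 m/s.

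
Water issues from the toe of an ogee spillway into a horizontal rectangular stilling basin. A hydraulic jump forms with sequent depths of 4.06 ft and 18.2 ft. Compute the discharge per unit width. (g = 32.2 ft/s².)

q = 163 ft²/s

For a rectangular channel the momentum equation gives q² = ½·g·y₁·y₂·(y₁ + y₂) = ½×32.2×4.06×18.2×22.3 = 26482.
q = √26482 = 163 ft²/s.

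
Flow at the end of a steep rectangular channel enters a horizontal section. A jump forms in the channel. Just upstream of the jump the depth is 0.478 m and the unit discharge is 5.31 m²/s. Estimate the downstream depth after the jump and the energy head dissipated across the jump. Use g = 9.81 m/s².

y₂ = 3.24 m; ΔE = 3.39 m

V₁ = q/y₁ = 5.31/0.478 = 11.1 m/s. Fr₁ = V₁/√(g·y₁) = 11.1/√(9.81×0.478) = 5.13.
From the momentum equation for a rectangular channel, y₂/y₁ = ½[√(1 + 8Fr₁²) − 1] = ½[√211.5 − 1] = 6.77.
y₂ = 6.77 × 0.478 = 3.24 m.
Head loss: ΔE = (y₂ − y₁)³/(4y₁y₂) = (3.24 − 0.478)³/(4×0.478×3.24) = 21.0/6.19 = 3.39 m.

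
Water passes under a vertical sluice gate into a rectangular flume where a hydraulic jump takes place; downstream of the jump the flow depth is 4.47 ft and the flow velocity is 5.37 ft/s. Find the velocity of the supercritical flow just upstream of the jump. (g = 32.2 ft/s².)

V₁ = 17.5 ft/s

Fr₂ = V₂/√(g·y₂) = 5.37/√(32.2×4.47) = 0.448.
The Bélanger relation is symmetric: y₁/y₂ = ½[√(1 + 8Fr₂²) − 1] = ½[√2.603 − 1] = 0.307.
y₁ = 0.307 × 4.47 = 1.37 ft.
V₁ = q/y₁ = 24.0/1.37 = 17.5 ft/s.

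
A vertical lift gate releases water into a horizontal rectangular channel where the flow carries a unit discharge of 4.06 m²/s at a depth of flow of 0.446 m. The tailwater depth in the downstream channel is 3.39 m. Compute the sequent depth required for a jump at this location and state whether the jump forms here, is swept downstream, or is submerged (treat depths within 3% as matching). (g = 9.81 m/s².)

V₁ = q/y₁ = 4.06/0.446 = 9.10 m/s. Fr₁ = V₁/√(g·y₁) = 9.10/√(9.81×0.446) = 4.35.
By Bélanger, y₂/y₁ = ½[√(1 + 8Fr₁²) − 1] = ½[√152.5 − 1] = 5.67.
y₂ = 5.67 × 0.446 = 2.53 m.
Tailwater y_tw = 3.39 m: y_tw > y₂, so the jump is submerged.

y₂ = 2.53 m; the jump is submerged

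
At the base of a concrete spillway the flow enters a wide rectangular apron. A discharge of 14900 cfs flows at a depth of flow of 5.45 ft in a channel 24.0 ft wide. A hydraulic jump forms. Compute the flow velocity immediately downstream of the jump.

q = Q/b = 14900/24.0 = 621 ft²/s; V₁ = q/y₁ = 114 ft/s. Fr₁ = V₁/√(g·y₁) = 8.60.
Bélanger equation: y₂/y₁ = ½[√(1 + 8Fr₁²) − 1] = ½[√592.6 − 1] = 11.7.
y₂ = 11.7 × 5.45 = 63.6 ft.
V₂ = q/y₂ = 621/63.6 = 9.76 ft/s.

V₂ = 9.76 ft/s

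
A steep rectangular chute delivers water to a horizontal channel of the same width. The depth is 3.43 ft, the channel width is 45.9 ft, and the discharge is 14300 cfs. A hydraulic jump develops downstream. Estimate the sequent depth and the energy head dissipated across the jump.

q = Q/b = 14300/45.9 = 312 ft²/s; V₁ = q/y₁ = 90.8 ft/s. Fr₁ = V₁/√(g·y₁) = 8.64.
By Bélanger, y₂/y₁ = ½[√(1 + 8Fr₁²) − 1] = ½[√598.6 − 1] = 11.7.
y₂ = 11.7 × 3.43 = 40.2 ft.
Head loss: ΔE = (y₂ − y₁)³/(4y₁y₂) = (40.2 − 3.43)³/(4×3.43×40.2) = 49893/552 = 90.4 ft.

y₂ = 40.2 ft; ΔE = 90.4 ft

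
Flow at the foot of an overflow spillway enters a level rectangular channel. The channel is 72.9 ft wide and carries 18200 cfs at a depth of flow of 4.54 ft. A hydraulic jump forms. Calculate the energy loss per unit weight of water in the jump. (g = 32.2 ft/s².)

ΔE = 23.2 ft

q = Q/b = 18200/72.9 = 250 ft²/s; V₁ = q/y₁ = 55.0 ft/s. Fr₁ = V₁/√(g·y₁) = 4.55.
Conjugate-depth relation: y₂/y₁ = ½[√(1 + 8Fr₁²) − 1] = ½[√166.5 − 1] = 5.95.
y₂ = 5.95 × 4.54 = 27.0 ft.
Head loss: ΔE = (y₂ − y₁)³/(4y₁y₂) = (27.0 − 4.54)³/(4×4.54×27.0) = 11359/491 = 23.2 ft.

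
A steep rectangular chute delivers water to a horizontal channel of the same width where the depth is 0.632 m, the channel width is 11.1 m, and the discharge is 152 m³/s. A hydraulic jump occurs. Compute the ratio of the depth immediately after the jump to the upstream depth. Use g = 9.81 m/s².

q = Q/b = 152/11.1 = 13.7 m²/s; V₁ = q/y₁ = 21.7 m/s. Fr₁ = V₁/√(g·y₁) = 8.70.
From the momentum equation for a rectangular channel, y₂/y₁ = ½[√(1 + 8Fr₁²) − 1] = ½[√606.8 − 1] = 11.8.

y₂/y₁ = 11.8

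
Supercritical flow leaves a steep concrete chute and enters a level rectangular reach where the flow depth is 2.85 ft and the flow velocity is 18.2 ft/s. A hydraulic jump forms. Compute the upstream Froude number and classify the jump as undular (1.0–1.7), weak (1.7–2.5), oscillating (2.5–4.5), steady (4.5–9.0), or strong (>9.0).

Fr₁ = V₁/√(g·y₁) = 18.2/√(32.2×2.85) = 1.90.
Fr₁ = 1.90 lies in the weak range.

Fr₁ = 1.90; weak jump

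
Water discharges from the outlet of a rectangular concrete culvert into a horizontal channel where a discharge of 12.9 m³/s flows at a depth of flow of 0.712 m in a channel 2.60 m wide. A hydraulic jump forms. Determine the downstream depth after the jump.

q = Q/b = 12.9/2.60 = 4.96 m²/s; V₁ = q/y₁ = 6.97 m/s. Fr₁ = V₁/√(g·y₁) = 2.64.
Sequent-depth ratio: y₂/y₁ = ½[√(1 + 8Fr₁²) − 1] = ½[√56.62 − 1] = 3.26.
y₂ = 3.26 × 0.712 = 2.32 m.

y₂ = 2.32 m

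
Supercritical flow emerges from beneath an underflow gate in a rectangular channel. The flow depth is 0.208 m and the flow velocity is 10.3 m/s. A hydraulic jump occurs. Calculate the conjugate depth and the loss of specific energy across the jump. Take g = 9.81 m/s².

Fr₁ = V₁/√(g·y₁) = 10.3/√(9.81×0.208) = 7.21.
Sequent-depth ratio: y₂/y₁ = ½[√(1 + 8Fr₁²) − 1] = ½[√416.9 − 1] = 9.71.
y₂ = 9.71 × 0.208 = 2.02 m.
q = V₁·y₁ = 10.3 × 0.208 = 2.14 m²/s. V₂ = q/y₂ = 2.14/2.02 = 1.06 m/s. E₁ = y₁ + V₁²/2g = 5.62 m; E₂ = y₂ + V₂²/2g = 2.08 m. ΔE = E₁ − E₂ = 3.54 m.

y₂ = 2.02 m; ΔE = 3.54 m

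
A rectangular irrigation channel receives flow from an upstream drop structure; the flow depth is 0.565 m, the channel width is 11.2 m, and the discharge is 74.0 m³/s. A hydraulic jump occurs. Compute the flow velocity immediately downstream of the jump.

V₂ = 1.79 m/s

q = Q/b = 74.0/11.2 = 6.61 m²/s; V₁ = q/y₁ = 11.7 m/s. Fr₁ = V₁/√(g·y₁) = 4.97.
By Bélanger, y₂/y₁ = ½[√(1 + 8Fr₁²) − 1] = ½[√198.4 − 1] = 6.54.
y₂ = 6.54 × 0.565 = 3.70 m.
V₂ = q/y₂ = 6.61/3.70 = 1.79 m/s.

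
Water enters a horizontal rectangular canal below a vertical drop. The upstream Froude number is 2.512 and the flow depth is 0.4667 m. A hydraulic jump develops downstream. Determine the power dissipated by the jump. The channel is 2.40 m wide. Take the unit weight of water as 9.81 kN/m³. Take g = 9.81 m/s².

P = 20.30 kW

Fr₁ = 2.512 (given).
From the momentum equation for a rectangular channel, y₂/y₁ = ½[√(1 + 8Fr₁²) − 1] = ½[√51.481 − 1] = 3.088.
y₂ = 3.088 × 0.4667 = 1.441 m.
V₁ = Fr₁·√(g·y₁) = 2.512×√(9.81×0.4667) = 5.375 m/s; q = V₁·y₁ = 2.508 m²/s. V₂ = q/y₂ = 2.508/1.441 = 1.741 m/s. E₁ = y₁ + V₁²/2g = 1.939 m; E₂ = y₂ + V₂²/2g = 1.595 m. ΔE = E₁ − E₂ = 0.3438 m.
Q = q·b = 2.508 × 2.40 = 6.020 m³/s. P = γ·Q·ΔE = 9.81 × 6.020 × 0.3438 = 20.30 kW.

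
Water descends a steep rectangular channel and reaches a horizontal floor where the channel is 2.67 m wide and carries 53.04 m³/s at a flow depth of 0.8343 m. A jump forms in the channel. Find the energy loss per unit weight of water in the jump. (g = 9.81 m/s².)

q = Q/b = 53.04/2.67 = 19.87 m²/s; V₁ = q/y₁ = 23.81 m/s. Fr₁ = V₁/√(g·y₁) = 8.323.
By Bélanger, y₂/y₁ = ½[√(1 + 8Fr₁²) − 1] = ½[√555.16 − 1] = 11.28.
y₂ = 11.28 × 0.8343 = 9.412 m.
V₂ = q/y₂ = 19.87/9.412 = 2.111 m/s. E₁ = y₁ + V₁²/2g = 29.73 m; E₂ = y₂ + V₂²/2g = 9.639 m. ΔE = E₁ − E₂ = 20.09 m.

ΔE = 20.09 m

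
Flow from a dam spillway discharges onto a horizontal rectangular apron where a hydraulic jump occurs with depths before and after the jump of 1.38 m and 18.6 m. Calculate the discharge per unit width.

q = 50.2 m²/s

For a rectangular channel the momentum equation gives q² = ½·g·y₁·y₂·(y₁ + y₂) = ½×9.81×1.38×18.6×20.0 = 2516.
q = √2516 = 50.2 m²/s.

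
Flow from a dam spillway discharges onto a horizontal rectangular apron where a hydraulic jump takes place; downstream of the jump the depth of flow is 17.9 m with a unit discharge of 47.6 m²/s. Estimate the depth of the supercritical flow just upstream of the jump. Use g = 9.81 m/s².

V₂ = q/y₂ = 47.6/17.9 = 2.66 m/s; Fr₂ = V₂/√(g·y₂) = 0.201.
Applying the sequent-depth relation in reverse, y₁/y₂ = ½[√(1 + 8Fr₂²) − 1] = ½[√1.322 − 1] = 0.0749.
y₁ = 0.0749 × 17.9 = 1.34 m.

y₁ = 1.34 m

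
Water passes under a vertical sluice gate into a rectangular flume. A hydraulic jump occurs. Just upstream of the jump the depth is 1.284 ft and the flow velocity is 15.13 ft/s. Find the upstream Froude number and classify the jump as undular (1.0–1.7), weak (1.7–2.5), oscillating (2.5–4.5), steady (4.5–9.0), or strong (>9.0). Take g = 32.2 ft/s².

Fr₁ = V₁/√(g·y₁) = 15.13/√(32.2×1.284) = 2.353.
Fr₁ = 2.353 lies in the weak range.

Fr₁ = 2.353; weak jump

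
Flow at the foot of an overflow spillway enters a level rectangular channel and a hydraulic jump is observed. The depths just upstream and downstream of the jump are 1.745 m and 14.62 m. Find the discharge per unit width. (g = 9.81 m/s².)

For a rectangular channel the momentum equation gives q² = ½·g·y₁·y₂·(y₁ + y₂) = ½×9.81×1.745×14.62×16.36 = 2048.
q = √2048 = 45.25 m²/s.

q = 45.25 m²/s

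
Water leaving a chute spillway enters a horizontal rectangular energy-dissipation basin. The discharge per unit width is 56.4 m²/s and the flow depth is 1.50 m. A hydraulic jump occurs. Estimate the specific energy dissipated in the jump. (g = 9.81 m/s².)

ΔE = 53.1 m

V₁ = q/y₁ = 56.4/1.50 = 37.6 m/s. Fr₁ = V₁/√(g·y₁) = 37.6/√(9.81×1.50) = 9.80.
By Bélanger, y₂/y₁ = ½[√(1 + 8Fr₁²) − 1] = ½[√769.6 − 1] = 13.4.
y₂ = 13.4 × 1.50 = 20.1 m.
V₂ = q/y₂ = 56.4/20.1 = 2.81 m/s. E₁ = y₁ + V₁²/2g = 73.6 m; E₂ = y₂ + V₂²/2g = 20.5 m. ΔE = E₁ − E₂ = 53.1 m.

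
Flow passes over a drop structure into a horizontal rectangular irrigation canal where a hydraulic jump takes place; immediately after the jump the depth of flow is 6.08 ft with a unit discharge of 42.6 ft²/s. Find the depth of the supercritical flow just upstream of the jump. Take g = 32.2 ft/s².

V₂ = q/y₂ = 42.6/6.08 = 7.01 ft/s; Fr₂ = V₂/√(g·y₂) = 0.501.
From the momentum equation (using Fr₂), y₁/y₂ = ½[√(1 + 8Fr₂²) − 1] = ½[√3.006 − 1] = 0.367.
y₁ = 0.367 × 6.08 = 2.23 ft.

y₁ = 2.23 ft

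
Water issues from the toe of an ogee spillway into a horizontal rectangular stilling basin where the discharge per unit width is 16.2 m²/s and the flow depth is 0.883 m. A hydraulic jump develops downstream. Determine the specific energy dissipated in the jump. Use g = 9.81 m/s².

ΔE = 10.4 m

V₁ = q/y₁ = 16.2/0.883 = 18.3 m/s. Fr₁ = V₁/√(g·y₁) = 18.3/√(9.81×0.883) = 6.23.
Bélanger equation: y₂/y₁ = ½[√(1 + 8Fr₁²) − 1] = ½[√311.9 − 1] = 8.33.
y₂ = 8.33 × 0.883 = 7.36 m.
Head loss: ΔE = (y₂ − y₁)³/(4y₁y₂) = (7.36 − 0.883)³/(4×0.883×7.36) = 271/26.0 = 10.4 m.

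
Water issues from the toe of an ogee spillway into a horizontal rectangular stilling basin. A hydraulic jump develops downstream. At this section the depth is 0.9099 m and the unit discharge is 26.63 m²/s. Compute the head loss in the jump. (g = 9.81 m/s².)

V₁ = q/y₁ = 26.63/0.9099 = 29.27 m/s. Fr₁ = V₁/√(g·y₁) = 29.27/√(9.81×0.9099) = 9.796.
From the momentum equation for a rectangular channel, y₂/y₁ = ½[√(1 + 8Fr₁²) − 1] = ½[√768.68 − 1] = 13.36.
y₂ = 13.36 × 0.9099 = 12.16 m.
V₂ = q/y₂ = 26.63/12.16 = 2.190 m/s. E₁ = y₁ + V₁²/2g = 44.57 m; E₂ = y₂ + V₂²/2g = 12.40 m. ΔE = E₁ − E₂ = 32.16 m.

ΔE = 32.16 m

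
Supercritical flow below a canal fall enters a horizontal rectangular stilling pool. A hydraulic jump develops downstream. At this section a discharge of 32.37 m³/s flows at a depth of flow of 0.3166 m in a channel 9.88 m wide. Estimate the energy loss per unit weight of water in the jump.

q = Q/b = 32.37/9.88 = 3.276 m²/s; V₁ = q/y₁ = 10.35 m/s. Fr₁ = V₁/√(g·y₁) = 5.872.
By Bélanger, y₂/y₁ = ½[√(1 + 8Fr₁²) − 1] = ½[√276.84 − 1] = 7.819.
y₂ = 7.819 × 0.3166 = 2.476 m.
V₂ = q/y₂ = 3.276/2.476 = 1.323 m/s. E₁ = y₁ + V₁²/2g = 5.775 m; E₂ = y₂ + V₂²/2g = 2.565 m. ΔE = E₁ − E₂ = 3.210 m.

ΔE = 3.210 m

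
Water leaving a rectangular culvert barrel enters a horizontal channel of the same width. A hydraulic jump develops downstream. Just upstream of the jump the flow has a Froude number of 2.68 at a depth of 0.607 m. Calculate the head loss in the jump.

Fr₁ = 2.68 (given).
Conjugate-depth relation: y₂/y₁ = ½[√(1 + 8Fr₁²) − 1] = ½[√58.46 − 1] = 3.32.
y₂ = 3.32 × 0.607 = 2.02 m.
Head loss: ΔE = (y₂ − y₁)³/(4y₁y₂) = (2.02 − 0.607)³/(4×0.607×2.02) = 2.80/4.90 = 0.572 m.

ΔE = 0.572 m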